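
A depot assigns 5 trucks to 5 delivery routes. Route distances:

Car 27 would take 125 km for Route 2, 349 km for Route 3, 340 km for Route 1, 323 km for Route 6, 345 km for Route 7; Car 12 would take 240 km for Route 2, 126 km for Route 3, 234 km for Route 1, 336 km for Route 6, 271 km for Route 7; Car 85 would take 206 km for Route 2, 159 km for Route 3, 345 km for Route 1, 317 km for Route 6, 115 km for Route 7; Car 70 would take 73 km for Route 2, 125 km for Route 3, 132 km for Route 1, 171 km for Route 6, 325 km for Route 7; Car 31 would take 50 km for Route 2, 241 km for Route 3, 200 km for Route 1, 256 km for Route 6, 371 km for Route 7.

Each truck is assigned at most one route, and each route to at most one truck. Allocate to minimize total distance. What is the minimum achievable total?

Treat this as an assignment problem: match each truck to one route.
Optimal: Car 27→Route 2 (125 km), Car 12→Route 3 (126 km), Car 85→Route 7 (115 km), Car 70→Route 6 (171 km), Car 31→Route 1 (200 km) — total 125+126+115+171+200 = 737 km.
Column-greedy (each route in turn goes to its cheapest remaining truck) gives 1071 km, worse by 334.
Next-best assignment: Car 27→Route 6, Car 12→Route 3, Car 85→Route 7, Car 70→Route 1, Car 31→Route 2 = 746 km.
Swapping Car 31↔Car 12 (Car 31→Route 3 241 km, Car 12→Route 1 234 km) adds 149.
No other one-to-one assignment undercuts 737 km.

Minimum total: 737 km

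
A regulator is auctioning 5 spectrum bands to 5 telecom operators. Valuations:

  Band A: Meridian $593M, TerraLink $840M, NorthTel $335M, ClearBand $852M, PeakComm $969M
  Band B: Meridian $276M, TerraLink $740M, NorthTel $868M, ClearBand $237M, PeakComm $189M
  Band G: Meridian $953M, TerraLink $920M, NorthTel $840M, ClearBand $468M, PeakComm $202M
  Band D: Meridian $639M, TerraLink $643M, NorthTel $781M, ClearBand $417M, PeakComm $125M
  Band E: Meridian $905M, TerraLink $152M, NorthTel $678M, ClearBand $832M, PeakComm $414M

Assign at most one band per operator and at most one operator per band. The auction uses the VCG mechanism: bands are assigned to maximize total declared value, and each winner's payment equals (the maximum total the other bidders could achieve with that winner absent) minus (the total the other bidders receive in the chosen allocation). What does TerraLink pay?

TerraLink pays $87M.

Efficient allocation: Meridian→Band G ($953M), TerraLink→Band B ($740M), NorthTel→Band D ($781M), ClearBand→Band E ($832M), PeakComm→Band A ($969M); total welfare W = $4275M.
TerraLink receives Band B at value $740M, so the others get W − 740 = $3535M.
Without TerraLink: best allocation of the remaining 4 bidders over all 5 bands is Meridian→Band G ($953M), NorthTel→Band B ($868M), ClearBand→Band E ($832M), PeakComm→Band A ($969M), total $3622M.
VCG payment = (others' best without TerraLink) − (others' welfare with TerraLink) = 3622 − 3535 = $87M.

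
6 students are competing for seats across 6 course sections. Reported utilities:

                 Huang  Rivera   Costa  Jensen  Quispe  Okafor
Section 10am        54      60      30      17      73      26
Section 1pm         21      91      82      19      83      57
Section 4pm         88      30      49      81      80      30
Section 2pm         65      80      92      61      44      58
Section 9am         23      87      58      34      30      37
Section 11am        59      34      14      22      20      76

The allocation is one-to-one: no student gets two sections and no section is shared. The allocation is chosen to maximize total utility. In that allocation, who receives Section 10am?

Optimal: Huang→Section 10am (54 points), Rivera→Section 9am (87 points), Costa→Section 2pm (92 points), Jensen→Section 4pm (81 points), Quispe→Section 1pm (83 points), Okafor→Section 11am (76 points) — total 54+87+92+81+83+76 = 473 points.
Max-entry greedy (repeatedly take the single best remaining cell) gives 454 points, worse by 19.
Swapping Huang↔Costa (Huang→Section 2pm 65 points, Costa→Section 10am 30 points) loses 51.
Checked against all permutations: 473 points is optimal.
Huang's own top section is Section 4pm (88 points), but forcing Huang→Section 4pm and reassigning the rest optimally gives only 467 points — worse by 6.

Huang receives Section 10am.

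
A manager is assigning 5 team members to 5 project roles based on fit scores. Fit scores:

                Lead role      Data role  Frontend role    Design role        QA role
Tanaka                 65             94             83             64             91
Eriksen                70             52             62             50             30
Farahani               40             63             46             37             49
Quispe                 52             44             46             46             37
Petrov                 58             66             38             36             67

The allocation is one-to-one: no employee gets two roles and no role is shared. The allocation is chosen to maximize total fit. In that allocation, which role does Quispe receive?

Quispe receives Design role.

This is the linear assignment problem.
Optimal: Tanaka→Frontend role (83 pts), Eriksen→Lead role (70 pts), Farahani→Data role (63 pts), Quispe→Design role (46 pts), Petrov→QA role (67 pts) — total 83+70+63+46+67 = 329 pts.
Column-greedy (each role in turn goes to its best remaining employee) gives 323 pts, worse by 6.
Next-best assignment: Tanaka→Data role, Eriksen→Lead role, Farahani→Frontend role, Quispe→Design role, Petrov→QA role = 323 pts.
Every other assignment is strictly worse.
Quispe's own top role is Lead role (52 pts), but forcing Quispe→Lead role and reassigning the rest optimally gives only 315 pts — worse by 14.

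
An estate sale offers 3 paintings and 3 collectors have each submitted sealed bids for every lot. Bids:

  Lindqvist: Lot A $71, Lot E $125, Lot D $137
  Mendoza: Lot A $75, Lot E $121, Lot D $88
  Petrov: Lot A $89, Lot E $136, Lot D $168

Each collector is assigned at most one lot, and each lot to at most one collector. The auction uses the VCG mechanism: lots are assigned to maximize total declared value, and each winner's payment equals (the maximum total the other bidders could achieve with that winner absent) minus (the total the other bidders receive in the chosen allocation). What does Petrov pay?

Petrov pays $58.

Efficient allocation: Lindqvist→Lot E ($125), Mendoza→Lot A ($75), Petrov→Lot D ($168); total welfare W = $368.
Petrov receives Lot D at value $168, so the others get W − 168 = $200.
Without Petrov: best allocation of the remaining 2 bidders over all 3 lots is Lindqvist→Lot D ($137), Mendoza→Lot E ($121), total $258.
VCG payment = (others' best without Petrov) − (others' welfare with Petrov) = 258 − 200 = $58.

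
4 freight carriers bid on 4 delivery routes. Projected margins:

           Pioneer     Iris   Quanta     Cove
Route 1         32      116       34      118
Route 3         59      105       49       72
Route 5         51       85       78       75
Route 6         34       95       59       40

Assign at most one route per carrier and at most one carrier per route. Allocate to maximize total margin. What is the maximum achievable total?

Optimal: Pioneer→Route 3 ($59k), Iris→Route 6 ($95k), Quanta→Route 5 ($78k), Cove→Route 1 ($118k) — total 59+95+78+118 = $350k.
Row-greedy (each carrier in turn takes its best remaining route) gives $293k, worse by 57.

Max total: $350k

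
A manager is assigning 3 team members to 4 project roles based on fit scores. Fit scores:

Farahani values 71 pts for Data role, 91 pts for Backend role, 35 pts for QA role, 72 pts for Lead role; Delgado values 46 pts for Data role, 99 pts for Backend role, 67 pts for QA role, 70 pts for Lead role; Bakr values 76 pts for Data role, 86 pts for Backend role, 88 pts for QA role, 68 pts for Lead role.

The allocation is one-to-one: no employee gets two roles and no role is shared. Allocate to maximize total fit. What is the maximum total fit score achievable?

Optimal: Farahani→Lead role (72 pts), Delgado→Backend role (99 pts), Bakr→QA role (88 pts) — total 72+99+88 = 259 pts.
Column-greedy (each role in turn goes to its best remaining employee) gives 210 pts, worse by 49.
Swapping Bakr↔Farahani (Bakr→Lead role 68 pts, Farahani→QA role 35 pts) loses 57.

Maximum total: 259 pts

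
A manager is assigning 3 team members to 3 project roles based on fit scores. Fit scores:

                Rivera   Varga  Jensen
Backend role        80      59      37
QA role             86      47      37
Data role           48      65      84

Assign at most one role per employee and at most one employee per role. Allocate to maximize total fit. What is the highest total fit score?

Max total: 229 pts

Optimal: Rivera→QA role (86 pts), Varga→Backend role (59 pts), Jensen→Data role (84 pts) — total 86+59+84 = 229 pts.
Column-greedy (each role in turn goes to its best remaining employee) gives 211 pts, worse by 18.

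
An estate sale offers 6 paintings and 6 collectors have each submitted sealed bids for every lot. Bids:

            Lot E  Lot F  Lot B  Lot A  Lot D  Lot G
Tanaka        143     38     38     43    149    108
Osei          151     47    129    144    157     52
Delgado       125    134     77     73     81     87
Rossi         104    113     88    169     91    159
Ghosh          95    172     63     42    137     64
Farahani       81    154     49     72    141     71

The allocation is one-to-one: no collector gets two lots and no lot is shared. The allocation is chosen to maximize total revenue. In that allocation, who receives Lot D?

Farahani receives Lot D.

This is the linear assignment problem.
Optimal: Tanaka→Lot G ($108), Osei→Lot B ($129), Delgado→Lot E ($125), Rossi→Lot A ($169), Ghosh→Lot F ($172), Farahani→Lot D ($141) — total 108+129+125+169+172+141 = $844.
Max-entry greedy (repeatedly take the single best remaining cell) gives $777, worse by 67.
Next-best assignment: Tanaka→Lot E, Osei→Lot B, Delgado→Lot G, Rossi→Lot A, Ghosh→Lot F, Farahani→Lot D = $841.
Swapping Rossi↔Osei (Rossi→Lot B $88, Osei→Lot A $144) loses 66.
Farahani's own top lot is Lot F ($154), but forcing Farahani→Lot F and reassigning the rest optimally gives only $822 — worse by 22.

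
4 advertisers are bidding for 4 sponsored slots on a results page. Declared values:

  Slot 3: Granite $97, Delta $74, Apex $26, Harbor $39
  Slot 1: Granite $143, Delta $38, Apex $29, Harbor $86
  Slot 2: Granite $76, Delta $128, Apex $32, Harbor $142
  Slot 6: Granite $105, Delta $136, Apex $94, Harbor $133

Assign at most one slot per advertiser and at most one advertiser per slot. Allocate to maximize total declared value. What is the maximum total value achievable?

Max total: $453

Optimal: Granite→Slot 1 ($143), Delta→Slot 3 ($74), Apex→Slot 6 ($94), Harbor→Slot 2 ($142) — total 143+74+94+142 = $453.
Row-greedy (each advertiser in turn takes its best remaining slot) gives $350, worse by 103.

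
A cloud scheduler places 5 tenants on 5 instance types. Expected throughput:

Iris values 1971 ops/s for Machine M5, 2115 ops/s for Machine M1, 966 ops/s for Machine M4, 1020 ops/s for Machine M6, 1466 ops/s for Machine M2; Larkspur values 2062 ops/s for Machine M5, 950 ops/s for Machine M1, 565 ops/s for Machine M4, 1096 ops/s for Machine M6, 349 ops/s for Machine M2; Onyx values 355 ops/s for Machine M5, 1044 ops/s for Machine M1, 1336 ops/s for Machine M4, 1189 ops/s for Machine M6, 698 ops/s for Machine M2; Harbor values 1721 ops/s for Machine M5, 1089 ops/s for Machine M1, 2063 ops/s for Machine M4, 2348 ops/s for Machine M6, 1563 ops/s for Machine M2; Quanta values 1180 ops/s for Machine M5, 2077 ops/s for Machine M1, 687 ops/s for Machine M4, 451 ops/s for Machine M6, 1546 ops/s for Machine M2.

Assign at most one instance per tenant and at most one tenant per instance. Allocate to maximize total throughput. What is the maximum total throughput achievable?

Maximum total: 9407 ops/s

Optimal: Iris→Machine M1 (2115 ops/s), Larkspur→Machine M5 (2062 ops/s), Onyx→Machine M4 (1336 ops/s), Harbor→Machine M6 (2348 ops/s), Quanta→Machine M2 (1546 ops/s) — total 2115+2062+1336+2348+1546 = 9407 ops/s.
No other one-to-one assignment exceeds 9407 ops/s.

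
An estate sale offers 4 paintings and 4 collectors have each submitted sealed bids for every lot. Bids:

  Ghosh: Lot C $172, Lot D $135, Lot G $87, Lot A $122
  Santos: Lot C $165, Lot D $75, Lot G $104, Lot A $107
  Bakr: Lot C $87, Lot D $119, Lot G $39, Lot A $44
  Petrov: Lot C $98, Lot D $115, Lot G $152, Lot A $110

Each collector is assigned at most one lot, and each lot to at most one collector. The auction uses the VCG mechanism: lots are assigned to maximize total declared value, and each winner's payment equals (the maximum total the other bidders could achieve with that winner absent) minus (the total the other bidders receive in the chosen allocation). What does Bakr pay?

Efficient allocation: Ghosh→Lot A ($122), Santos→Lot C ($165), Bakr→Lot D ($119), Petrov→Lot G ($152); total welfare W = $558.
Bakr receives Lot D at value $119, so the others get W − 119 = $439.
Without Bakr: best allocation of the remaining 3 bidders over all 4 lots is Ghosh→Lot D ($135), Santos→Lot C ($165), Petrov→Lot G ($152), total $452.
VCG payment = (others' best without Bakr) − (others' welfare with Bakr) = 452 − 439 = $13.

Bakr pays $13.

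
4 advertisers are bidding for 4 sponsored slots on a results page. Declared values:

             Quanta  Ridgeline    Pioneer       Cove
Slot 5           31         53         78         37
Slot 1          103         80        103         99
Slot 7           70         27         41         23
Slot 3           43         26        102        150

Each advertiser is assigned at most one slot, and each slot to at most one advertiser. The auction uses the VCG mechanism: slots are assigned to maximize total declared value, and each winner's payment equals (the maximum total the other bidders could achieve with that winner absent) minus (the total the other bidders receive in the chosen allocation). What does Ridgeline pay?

Ridgeline pays $33.

Efficient allocation: Quanta→Slot 7 ($70), Ridgeline→Slot 1 ($80), Pioneer→Slot 5 ($78), Cove→Slot 3 ($150); total welfare W = $378.
Ridgeline receives Slot 1 at value $80, so the others get W − 80 = $298.
Without Ridgeline: best allocation of the remaining 3 bidders over all 4 slots is Quanta→Slot 1 ($103), Pioneer→Slot 5 ($78), Cove→Slot 3 ($150), total $331.
VCG payment = (others' best without Ridgeline) − (others' welfare with Ridgeline) = 331 − 298 = $33.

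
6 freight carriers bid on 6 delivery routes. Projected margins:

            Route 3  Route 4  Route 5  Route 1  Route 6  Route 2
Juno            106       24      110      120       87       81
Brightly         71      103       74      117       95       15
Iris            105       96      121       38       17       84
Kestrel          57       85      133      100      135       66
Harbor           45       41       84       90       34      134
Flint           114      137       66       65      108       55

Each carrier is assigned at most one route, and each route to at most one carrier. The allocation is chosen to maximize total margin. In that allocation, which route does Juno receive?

Juno receives Route 3.

Optimal: Juno→Route 3 ($106k), Brightly→Route 1 ($117k), Iris→Route 5 ($121k), Kestrel→Route 6 ($135k), Harbor→Route 2 ($134k), Flint→Route 4 ($137k) — total 106+117+121+135+134+137 = $750k.
Column-greedy (each route in turn goes to its best remaining carrier) gives $588k, worse by 162.
Next-best assignment: Juno→Route 5, Brightly→Route 1, Iris→Route 3, Kestrel→Route 6, Harbor→Route 2, Flint→Route 4 = $738k.
Juno's own top route is Route 1 ($120k), but forcing Juno→Route 1 and reassigning the rest optimally gives only $727k — worse by 23.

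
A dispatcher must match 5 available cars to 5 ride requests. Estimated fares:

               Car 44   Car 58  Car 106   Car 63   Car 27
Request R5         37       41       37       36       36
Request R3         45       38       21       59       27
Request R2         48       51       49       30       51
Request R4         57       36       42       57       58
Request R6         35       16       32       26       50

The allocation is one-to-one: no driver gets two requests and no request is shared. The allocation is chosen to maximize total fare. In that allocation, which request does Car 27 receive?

This is the linear assignment problem.
Optimal: Car 44→Request R4 ($57), Car 58→Request R5 ($41), Car 106→Request R2 ($49), Car 63→Request R3 ($59), Car 27→Request R6 ($50) — total 57+41+49+59+50 = $256.
Row-greedy (each driver in turn takes its best remaining request) gives $254, worse by 2.
Next-best assignment: Car 44→Request R4, Car 58→Request R2, Car 106→Request R5, Car 63→Request R3, Car 27→Request R6 = $254.
Car 27's own top request is Request R4 ($58), but forcing Car 27→Request R4 and reassigning the rest optimally gives only $242 — worse by 14.

Car 27 receives Request R6.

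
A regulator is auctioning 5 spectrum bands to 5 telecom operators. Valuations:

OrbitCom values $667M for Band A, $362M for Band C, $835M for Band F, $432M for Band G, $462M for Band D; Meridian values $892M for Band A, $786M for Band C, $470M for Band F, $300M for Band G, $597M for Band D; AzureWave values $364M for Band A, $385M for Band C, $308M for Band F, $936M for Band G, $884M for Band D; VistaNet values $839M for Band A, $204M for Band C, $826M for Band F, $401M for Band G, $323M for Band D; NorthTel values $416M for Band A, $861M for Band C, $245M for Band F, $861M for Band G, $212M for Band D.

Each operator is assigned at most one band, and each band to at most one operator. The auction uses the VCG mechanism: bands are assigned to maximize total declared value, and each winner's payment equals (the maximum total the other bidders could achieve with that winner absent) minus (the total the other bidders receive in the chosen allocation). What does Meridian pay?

Meridian pays $52M.

Efficient allocation: OrbitCom→Band F ($835M), Meridian→Band C ($786M), AzureWave→Band D ($884M), VistaNet→Band A ($839M), NorthTel→Band G ($861M); total welfare W = $4205M.
Meridian receives Band C at value $786M, so the others get W − 786 = $3419M.
Without Meridian: best allocation of the remaining 4 bidders over all 5 bands is OrbitCom→Band F ($835M), AzureWave→Band G ($936M), VistaNet→Band A ($839M), NorthTel→Band C ($861M), total $3471M.
VCG payment = (others' best without Meridian) − (others' welfare with Meridian) = 3471 − 3419 = $52M.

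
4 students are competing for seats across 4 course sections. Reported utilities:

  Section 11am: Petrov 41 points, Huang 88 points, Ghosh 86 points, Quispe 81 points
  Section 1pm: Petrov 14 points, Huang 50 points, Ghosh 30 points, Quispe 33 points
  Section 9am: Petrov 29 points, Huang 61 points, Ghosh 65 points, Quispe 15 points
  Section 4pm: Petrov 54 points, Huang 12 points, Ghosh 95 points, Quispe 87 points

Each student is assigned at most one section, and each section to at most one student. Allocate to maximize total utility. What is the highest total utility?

Optimal: Petrov→Section 9am (29 points), Huang→Section 1pm (50 points), Ghosh→Section 4pm (95 points), Quispe→Section 11am (81 points) — total 29+50+95+81 = 255 points.
Row-greedy (each student in turn takes its best remaining section) gives 240 points, worse by 15.

Maximum total: 255 points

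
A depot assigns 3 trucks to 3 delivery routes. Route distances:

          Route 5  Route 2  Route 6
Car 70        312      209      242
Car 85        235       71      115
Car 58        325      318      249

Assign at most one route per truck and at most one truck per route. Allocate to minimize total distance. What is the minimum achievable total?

Minimum total: 632 km

Optimal: Car 70→Route 5 (312 km), Car 85→Route 2 (71 km), Car 58→Route 6 (249 km) — total 312+71+249 = 632 km.
Min-entry greedy (repeatedly take the single cheapest remaining cell) gives 638 km, worse by 6.
Next-best assignment: Car 70→Route 6, Car 85→Route 2, Car 58→Route 5 = 638 km.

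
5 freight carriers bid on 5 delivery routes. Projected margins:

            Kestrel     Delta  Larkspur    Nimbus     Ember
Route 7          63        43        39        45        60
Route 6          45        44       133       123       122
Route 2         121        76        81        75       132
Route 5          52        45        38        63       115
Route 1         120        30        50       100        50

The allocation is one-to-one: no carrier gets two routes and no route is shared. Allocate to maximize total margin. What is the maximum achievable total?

Treat this as an assignment problem: match each carrier to one route.
Optimal: Kestrel→Route 2 ($121k), Delta→Route 7 ($43k), Larkspur→Route 6 ($133k), Nimbus→Route 1 ($100k), Ember→Route 5 ($115k) — total 121+43+133+100+115 = $512k.
Row-greedy (each carrier in turn takes its best remaining route) gives $459k, worse by 53.
Next-best assignment: Kestrel→Route 1, Delta→Route 7, Larkspur→Route 6, Nimbus→Route 5, Ember→Route 2 = $491k.
Every other assignment is strictly worse.

Maximum total: $512k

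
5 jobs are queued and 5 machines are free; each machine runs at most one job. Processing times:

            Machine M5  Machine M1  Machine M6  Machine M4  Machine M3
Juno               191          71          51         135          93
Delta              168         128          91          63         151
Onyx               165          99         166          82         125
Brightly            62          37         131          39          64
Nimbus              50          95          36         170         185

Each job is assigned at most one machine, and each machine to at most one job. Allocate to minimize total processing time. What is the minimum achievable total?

Min total: 326 min

Optimal: Juno→Machine M6 (51 min), Delta→Machine M4 (63 min), Onyx→Machine M3 (125 min), Brightly→Machine M1 (37 min), Nimbus→Machine M5 (50 min) — total 51+63+125+37+50 = 326 min.
Row-greedy (each job in turn takes its cheapest remaining machine) gives 460 min, worse by 134.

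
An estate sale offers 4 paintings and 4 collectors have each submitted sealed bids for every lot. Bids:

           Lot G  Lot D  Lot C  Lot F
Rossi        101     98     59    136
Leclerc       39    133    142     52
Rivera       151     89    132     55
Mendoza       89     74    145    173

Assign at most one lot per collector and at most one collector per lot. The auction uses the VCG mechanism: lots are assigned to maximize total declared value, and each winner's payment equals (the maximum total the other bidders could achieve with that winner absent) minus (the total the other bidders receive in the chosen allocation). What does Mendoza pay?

Mendoza pays $9.

Efficient allocation: Rossi→Lot F ($136), Leclerc→Lot D ($133), Rivera→Lot G ($151), Mendoza→Lot C ($145); total welfare W = $565.
Mendoza receives Lot C at value $145, so the others get W − 145 = $420.
Without Mendoza: best allocation of the remaining 3 bidders over all 4 lots is Rossi→Lot F ($136), Leclerc→Lot C ($142), Rivera→Lot G ($151), total $429.
VCG payment = (others' best without Mendoza) − (others' welfare with Mendoza) = 429 − 420 = $9.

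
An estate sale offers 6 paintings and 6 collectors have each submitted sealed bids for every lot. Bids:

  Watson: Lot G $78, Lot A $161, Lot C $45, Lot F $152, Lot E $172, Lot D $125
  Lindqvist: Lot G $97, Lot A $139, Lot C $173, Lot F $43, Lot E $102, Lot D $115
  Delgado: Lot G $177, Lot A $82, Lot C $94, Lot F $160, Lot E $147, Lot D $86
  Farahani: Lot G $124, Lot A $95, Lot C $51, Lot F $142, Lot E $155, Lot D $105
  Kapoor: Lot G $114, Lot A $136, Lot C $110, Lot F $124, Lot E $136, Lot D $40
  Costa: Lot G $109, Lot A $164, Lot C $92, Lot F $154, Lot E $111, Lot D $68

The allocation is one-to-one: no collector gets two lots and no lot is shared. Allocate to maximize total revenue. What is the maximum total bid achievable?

Maximum total: $920

Treat this as an assignment problem: match each collector to one lot.
Optimal: Watson→Lot D ($125), Lindqvist→Lot C ($173), Delgado→Lot G ($177), Farahani→Lot E ($155), Kapoor→Lot A ($136), Costa→Lot F ($154) — total 125+173+177+155+136+154 = $920.
Column-greedy (each lot in turn goes to its best remaining collector) gives $861, worse by 59.
Next-best assignment: Watson→Lot D, Lindqvist→Lot C, Delgado→Lot G, Farahani→Lot E, Kapoor→Lot F, Costa→Lot A = $918.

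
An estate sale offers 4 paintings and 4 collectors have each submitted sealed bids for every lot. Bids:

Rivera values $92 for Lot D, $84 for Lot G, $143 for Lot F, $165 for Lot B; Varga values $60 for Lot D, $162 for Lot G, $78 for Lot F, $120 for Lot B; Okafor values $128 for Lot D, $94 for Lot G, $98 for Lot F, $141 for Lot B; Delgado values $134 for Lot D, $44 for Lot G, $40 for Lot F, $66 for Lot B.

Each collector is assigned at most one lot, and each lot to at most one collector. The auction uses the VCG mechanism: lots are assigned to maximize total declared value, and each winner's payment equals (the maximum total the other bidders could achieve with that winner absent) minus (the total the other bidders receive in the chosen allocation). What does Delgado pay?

Delgado pays $9.

Efficient allocation: Rivera→Lot F ($143), Varga→Lot G ($162), Okafor→Lot B ($141), Delgado→Lot D ($134); total welfare W = $580.
Delgado receives Lot D at value $134, so the others get W − 134 = $446.
Without Delgado: best allocation of the remaining 3 bidders over all 4 lots is Rivera→Lot B ($165), Varga→Lot G ($162), Okafor→Lot D ($128), total $455.
VCG payment = (others' best without Delgado) − (others' welfare with Delgado) = 455 − 446 = $9.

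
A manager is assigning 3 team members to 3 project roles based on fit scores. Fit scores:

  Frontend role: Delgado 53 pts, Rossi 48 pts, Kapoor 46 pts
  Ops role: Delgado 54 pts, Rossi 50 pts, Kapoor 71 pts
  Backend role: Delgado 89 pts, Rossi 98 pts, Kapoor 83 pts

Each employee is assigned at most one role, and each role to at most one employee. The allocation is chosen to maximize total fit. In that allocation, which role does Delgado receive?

Optimal: Delgado→Frontend role (53 pts), Rossi→Backend role (98 pts), Kapoor→Ops role (71 pts) — total 53+98+71 = 222 pts.
Row-greedy (each employee in turn takes its best remaining role) gives 185 pts, worse by 37.
Every other assignment is strictly worse.
Delgado's own top role is Backend role (89 pts), but forcing Delgado→Backend role and reassigning the rest optimally gives only 208 pts — worse by 14.

Delgado receives Frontend role.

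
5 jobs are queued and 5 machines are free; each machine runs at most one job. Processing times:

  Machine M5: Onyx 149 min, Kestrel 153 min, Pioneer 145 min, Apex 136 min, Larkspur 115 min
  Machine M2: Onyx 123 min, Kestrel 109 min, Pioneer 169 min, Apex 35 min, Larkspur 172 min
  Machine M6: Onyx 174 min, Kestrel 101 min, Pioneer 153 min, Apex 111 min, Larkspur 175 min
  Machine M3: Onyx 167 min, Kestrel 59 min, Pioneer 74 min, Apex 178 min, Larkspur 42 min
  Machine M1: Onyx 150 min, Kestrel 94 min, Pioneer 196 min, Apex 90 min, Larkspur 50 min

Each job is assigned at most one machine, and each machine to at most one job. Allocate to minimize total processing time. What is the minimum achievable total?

Min total: 409 min

Optimal: Onyx→Machine M5 (149 min), Kestrel→Machine M6 (101 min), Pioneer→Machine M3 (74 min), Apex→Machine M2 (35 min), Larkspur→Machine M1 (50 min) — total 149+101+74+35+50 = 409 min.
Row-greedy (each job in turn takes its cheapest remaining machine) gives 592 min, worse by 183.
Swapping Larkspur↔Pioneer (Larkspur→Machine M3 42 min, Pioneer→Machine M1 196 min) adds 114.
No other one-to-one assignment undercuts 409 min.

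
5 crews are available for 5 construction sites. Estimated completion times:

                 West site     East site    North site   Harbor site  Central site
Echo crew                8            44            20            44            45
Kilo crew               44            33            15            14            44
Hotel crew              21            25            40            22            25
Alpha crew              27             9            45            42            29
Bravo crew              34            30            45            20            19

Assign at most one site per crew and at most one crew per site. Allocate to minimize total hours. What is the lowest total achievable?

Optimal: Echo crew→West site (8 hours), Kilo crew→North site (15 hours), Hotel crew→Harbor site (22 hours), Alpha crew→East site (9 hours), Bravo crew→Central site (19 hours) — total 8+15+22+9+19 = 73 hours.
Min-entry greedy (repeatedly take the single cheapest remaining cell) gives 90 hours, worse by 17.
No other one-to-one assignment undercuts 73 hours.

Minimum total: 73 hours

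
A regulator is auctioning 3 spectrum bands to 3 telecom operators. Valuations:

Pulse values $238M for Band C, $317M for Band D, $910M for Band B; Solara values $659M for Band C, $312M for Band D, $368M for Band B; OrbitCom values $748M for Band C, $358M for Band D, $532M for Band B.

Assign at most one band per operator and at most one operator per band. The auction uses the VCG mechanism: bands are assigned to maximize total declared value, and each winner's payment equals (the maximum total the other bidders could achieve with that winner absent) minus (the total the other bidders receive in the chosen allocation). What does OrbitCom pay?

Efficient allocation: Pulse→Band B ($910M), Solara→Band D ($312M), OrbitCom→Band C ($748M); total welfare W = $1970M.
OrbitCom receives Band C at value $748M, so the others get W − 748 = $1222M.
Without OrbitCom: best allocation of the remaining 2 bidders over all 3 bands is Pulse→Band B ($910M), Solara→Band C ($659M), total $1569M.
VCG payment = (others' best without OrbitCom) − (others' welfare with OrbitCom) = 1569 − 1222 = $347M.

OrbitCom pays $347M.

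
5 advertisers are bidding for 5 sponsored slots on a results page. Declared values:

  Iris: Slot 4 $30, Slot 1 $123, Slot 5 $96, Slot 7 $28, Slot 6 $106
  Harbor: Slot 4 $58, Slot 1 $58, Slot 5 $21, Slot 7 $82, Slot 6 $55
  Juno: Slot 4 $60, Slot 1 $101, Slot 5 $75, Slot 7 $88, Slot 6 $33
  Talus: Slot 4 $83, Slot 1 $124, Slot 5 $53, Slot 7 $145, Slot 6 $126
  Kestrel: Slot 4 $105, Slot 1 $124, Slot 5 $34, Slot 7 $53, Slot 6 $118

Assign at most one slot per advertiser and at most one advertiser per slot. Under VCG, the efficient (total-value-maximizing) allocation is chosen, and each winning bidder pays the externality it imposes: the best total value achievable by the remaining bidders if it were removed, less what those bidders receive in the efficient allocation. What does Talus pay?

Talus pays $24.

Efficient allocation: Iris→Slot 1 ($123), Harbor→Slot 4 ($58), Juno→Slot 5 ($75), Talus→Slot 7 ($145), Kestrel→Slot 6 ($118); total welfare W = $519.
Talus receives Slot 7 at value $145, so the others get W − 145 = $374.
Without Talus: best allocation of the remaining 4 bidders over all 5 slots is Iris→Slot 1 ($123), Harbor→Slot 7 ($82), Juno→Slot 5 ($75), Kestrel→Slot 6 ($118), total $398.
VCG payment = (others' best without Talus) − (others' welfare with Talus) = 398 − 374 = $24.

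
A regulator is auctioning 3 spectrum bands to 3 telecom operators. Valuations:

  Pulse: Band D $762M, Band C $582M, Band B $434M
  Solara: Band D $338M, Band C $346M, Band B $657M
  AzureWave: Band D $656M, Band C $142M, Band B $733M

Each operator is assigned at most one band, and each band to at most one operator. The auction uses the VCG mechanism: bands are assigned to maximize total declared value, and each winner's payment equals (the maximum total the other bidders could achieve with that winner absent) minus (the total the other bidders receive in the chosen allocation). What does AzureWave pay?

Efficient allocation: Pulse→Band C ($582M), Solara→Band B ($657M), AzureWave→Band D ($656M); total welfare W = $1895M.
AzureWave receives Band D at value $656M, so the others get W − 656 = $1239M.
Without AzureWave: best allocation of the remaining 2 bidders over all 3 bands is Pulse→Band D ($762M), Solara→Band B ($657M), total $1419M.
VCG payment = (others' best without AzureWave) − (others' welfare with AzureWave) = 1419 − 1239 = $180M.

AzureWave pays $180M.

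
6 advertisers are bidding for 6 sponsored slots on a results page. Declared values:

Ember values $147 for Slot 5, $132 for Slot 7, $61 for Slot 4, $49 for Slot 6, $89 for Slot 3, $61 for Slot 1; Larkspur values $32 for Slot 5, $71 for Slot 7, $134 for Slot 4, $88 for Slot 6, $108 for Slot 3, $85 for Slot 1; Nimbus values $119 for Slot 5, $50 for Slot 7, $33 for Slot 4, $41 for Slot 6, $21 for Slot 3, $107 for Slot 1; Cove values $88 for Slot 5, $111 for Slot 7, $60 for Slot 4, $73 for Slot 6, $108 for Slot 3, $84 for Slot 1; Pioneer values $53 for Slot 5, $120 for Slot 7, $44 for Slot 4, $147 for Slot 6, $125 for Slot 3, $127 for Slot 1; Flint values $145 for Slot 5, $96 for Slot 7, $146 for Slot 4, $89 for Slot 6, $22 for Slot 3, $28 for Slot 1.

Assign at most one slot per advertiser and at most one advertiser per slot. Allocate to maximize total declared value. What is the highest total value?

This is a one-to-one assignment (maximum-weight bipartite matching).
Optimal: Ember→Slot 7 ($132), Larkspur→Slot 4 ($134), Nimbus→Slot 1 ($107), Cove→Slot 3 ($108), Pioneer→Slot 6 ($147), Flint→Slot 5 ($145) — total 132+134+107+108+147+145 = $773.
Column-greedy (each slot in turn goes to its best remaining advertiser) gives $716, worse by 57.
Swapping Flint↔Cove (Flint→Slot 3 $22, Cove→Slot 5 $88) loses 143.
No other one-to-one assignment exceeds $773.

Max total: $773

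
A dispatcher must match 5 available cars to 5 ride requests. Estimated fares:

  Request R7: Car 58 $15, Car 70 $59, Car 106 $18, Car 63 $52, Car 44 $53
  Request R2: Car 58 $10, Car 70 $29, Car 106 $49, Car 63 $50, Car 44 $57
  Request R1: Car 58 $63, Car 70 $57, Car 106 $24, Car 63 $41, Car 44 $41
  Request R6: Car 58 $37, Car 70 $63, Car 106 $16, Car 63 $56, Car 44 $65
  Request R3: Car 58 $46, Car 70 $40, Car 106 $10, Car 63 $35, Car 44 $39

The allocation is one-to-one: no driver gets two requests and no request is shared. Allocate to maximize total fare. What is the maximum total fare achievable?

Max total: $271

This is a one-to-one assignment (maximum-weight bipartite matching).
Optimal: Car 58→Request R1 ($63), Car 70→Request R7 ($59), Car 106→Request R2 ($49), Car 63→Request R3 ($35), Car 44→Request R6 ($65) — total 63+59+49+35+65 = $271.
Column-greedy (each request in turn goes to its best remaining driver) gives $245, worse by 26.
Swapping Car 70↔Car 44 (Car 70→Request R6 $63, Car 44→Request R7 $53) loses 8.
Checked against all permutations: $271 is optimal.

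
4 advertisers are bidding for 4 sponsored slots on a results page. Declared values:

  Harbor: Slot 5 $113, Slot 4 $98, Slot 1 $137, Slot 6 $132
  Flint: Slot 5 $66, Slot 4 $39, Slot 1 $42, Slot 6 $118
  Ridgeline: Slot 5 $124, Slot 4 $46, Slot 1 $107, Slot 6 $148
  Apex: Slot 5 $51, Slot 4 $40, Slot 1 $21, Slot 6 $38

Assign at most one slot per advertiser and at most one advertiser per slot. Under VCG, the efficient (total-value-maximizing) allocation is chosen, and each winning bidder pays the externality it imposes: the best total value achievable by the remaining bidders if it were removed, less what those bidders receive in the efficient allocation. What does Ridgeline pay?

Ridgeline pays $11.

Efficient allocation: Harbor→Slot 1 ($137), Flint→Slot 6 ($118), Ridgeline→Slot 5 ($124), Apex→Slot 4 ($40); total welfare W = $419.
Ridgeline receives Slot 5 at value $124, so the others get W − 124 = $295.
Without Ridgeline: best allocation of the remaining 3 bidders over all 4 slots is Harbor→Slot 1 ($137), Flint→Slot 6 ($118), Apex→Slot 5 ($51), total $306.
VCG payment = (others' best without Ridgeline) − (others' welfare with Ridgeline) = 306 − 295 = $11.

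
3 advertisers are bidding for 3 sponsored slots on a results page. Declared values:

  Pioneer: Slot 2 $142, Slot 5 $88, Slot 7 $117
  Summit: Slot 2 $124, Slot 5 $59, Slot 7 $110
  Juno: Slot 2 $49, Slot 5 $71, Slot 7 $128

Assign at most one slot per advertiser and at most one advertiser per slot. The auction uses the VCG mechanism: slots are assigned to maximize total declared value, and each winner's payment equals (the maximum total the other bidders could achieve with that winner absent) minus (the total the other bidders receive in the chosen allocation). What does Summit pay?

Summit pays $54.

Efficient allocation: Pioneer→Slot 5 ($88), Summit→Slot 2 ($124), Juno→Slot 7 ($128); total welfare W = $340.
Summit receives Slot 2 at value $124, so the others get W − 124 = $216.
Without Summit: best allocation of the remaining 2 bidders over all 3 slots is Pioneer→Slot 2 ($142), Juno→Slot 7 ($128), total $270.
VCG payment = (others' best without Summit) − (others' welfare with Summit) = 270 − 216 = $54.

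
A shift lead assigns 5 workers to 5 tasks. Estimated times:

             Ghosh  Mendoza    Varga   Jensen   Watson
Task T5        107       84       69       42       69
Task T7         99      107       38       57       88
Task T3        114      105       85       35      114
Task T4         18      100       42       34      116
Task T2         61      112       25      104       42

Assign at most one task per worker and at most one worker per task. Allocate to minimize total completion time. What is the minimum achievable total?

Optimal: Ghosh→Task T4 (18 min), Mendoza→Task T5 (84 min), Varga→Task T7 (38 min), Jensen→Task T3 (35 min), Watson→Task T2 (42 min) — total 18+84+38+35+42 = 217 min.

Min total: 217 min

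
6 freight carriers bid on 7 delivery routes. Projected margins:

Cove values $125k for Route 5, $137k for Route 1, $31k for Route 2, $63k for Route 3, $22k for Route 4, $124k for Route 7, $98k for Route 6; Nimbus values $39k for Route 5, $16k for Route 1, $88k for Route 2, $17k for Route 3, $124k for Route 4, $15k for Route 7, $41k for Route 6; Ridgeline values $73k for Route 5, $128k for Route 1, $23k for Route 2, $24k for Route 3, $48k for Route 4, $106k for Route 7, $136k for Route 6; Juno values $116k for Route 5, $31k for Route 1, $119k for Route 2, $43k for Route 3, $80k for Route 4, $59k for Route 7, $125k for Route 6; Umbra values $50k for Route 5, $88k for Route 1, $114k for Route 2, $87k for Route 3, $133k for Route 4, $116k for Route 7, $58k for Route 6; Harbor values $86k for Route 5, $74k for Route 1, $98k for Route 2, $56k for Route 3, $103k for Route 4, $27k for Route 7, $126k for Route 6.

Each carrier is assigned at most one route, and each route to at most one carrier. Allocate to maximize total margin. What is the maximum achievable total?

Optimal: Cove→Route 5 ($125k), Nimbus→Route 4 ($124k), Ridgeline→Route 1 ($128k), Juno→Route 2 ($119k), Umbra→Route 7 ($116k), Harbor→Route 6 ($126k) — total 125+124+128+119+116+126 = $738k.
Max-entry greedy (repeatedly take the single best remaining cell) gives $628k, worse by 110.

Max total: $738k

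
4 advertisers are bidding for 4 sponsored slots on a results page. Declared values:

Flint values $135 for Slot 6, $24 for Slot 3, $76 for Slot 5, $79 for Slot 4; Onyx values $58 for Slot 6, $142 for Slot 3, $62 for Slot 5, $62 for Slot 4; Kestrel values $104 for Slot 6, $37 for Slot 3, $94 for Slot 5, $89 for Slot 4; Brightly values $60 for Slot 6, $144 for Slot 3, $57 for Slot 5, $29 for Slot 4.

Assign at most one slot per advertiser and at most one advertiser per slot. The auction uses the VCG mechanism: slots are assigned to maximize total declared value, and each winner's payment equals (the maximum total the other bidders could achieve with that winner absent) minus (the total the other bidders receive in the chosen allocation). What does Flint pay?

Efficient allocation: Flint→Slot 6 ($135), Onyx→Slot 4 ($62), Kestrel→Slot 5 ($94), Brightly→Slot 3 ($144); total welfare W = $435.
Flint receives Slot 6 at value $135, so the others get W − 135 = $300.
Without Flint: best allocation of the remaining 3 bidders over all 4 slots is Onyx→Slot 5 ($62), Kestrel→Slot 6 ($104), Brightly→Slot 3 ($144), total $310.
VCG payment = (others' best without Flint) − (others' welfare with Flint) = 310 − 300 = $10.

Flint pays $10.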